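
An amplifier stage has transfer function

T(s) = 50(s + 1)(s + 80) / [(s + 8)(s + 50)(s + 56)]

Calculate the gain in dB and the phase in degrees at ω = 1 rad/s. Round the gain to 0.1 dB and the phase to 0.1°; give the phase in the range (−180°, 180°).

At s = jω = j1:
zero (s+1): 1 + j1 → |·| = √(1²+1²) = √2 ≈ 1.4142, ∠ = arctan(1/1) ≈ 45.00°
zero (s+80): 80 + j1 → |·| = √(80²+1²) = √6401 ≈ 80.006, ∠ = arctan(1/80) ≈ 0.72°
pole (s+8): 8 + j1 → |·| = √(8²+1²) = √65 ≈ 8.0623, ∠ = arctan(1/8) ≈ 7.13°
pole (s+50): 50 + j1 → |·| = √(50²+1²) = √2501 ≈ 50.01, ∠ = arctan(1/50) ≈ 1.15°
pole (s+56): 56 + j1 → |·| = √(56²+1²) = √3137 ≈ 56.009, ∠ = arctan(1/56) ≈ 1.02°
|T| = 50 · 113.14 / 22583 ≈ 0.2505
Gain = 20 log₁₀(0.2505) ≈ -12.02 dB
∠T = 45.72° − 9.30° = 36.42°

-12.0 dB, 36.4°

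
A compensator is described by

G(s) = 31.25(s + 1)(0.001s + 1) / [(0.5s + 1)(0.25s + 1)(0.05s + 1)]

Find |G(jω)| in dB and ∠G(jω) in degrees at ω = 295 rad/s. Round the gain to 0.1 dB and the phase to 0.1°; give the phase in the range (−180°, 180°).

-24.5 dB, -158.7°

At ω = 295 rad/s:
zero (1 + j295·1) = 1 + j295 → |·| ≈ 295, ∠ ≈ 89.81°
zero (1 + j295·0.001) = 1 + j0.295 → |·| ≈ 1.0426, ∠ ≈ 16.44°
pole (1 + j295·0.5) = 1 + j147.5 → |·| ≈ 147.5, ∠ ≈ 89.61°
pole (1 + j295·0.25) = 1 + j73.75 → |·| ≈ 73.757, ∠ ≈ 89.22°
pole (1 + j295·0.05) = 1 + j14.75 → |·| ≈ 14.784, ∠ ≈ 86.12°
|G| = 31.25 · 295 · 1.0426 / (147.5 · 73.757 · 14.784) ≈ 0.059759
Gain = 20 log₁₀(0.059759) ≈ -24.47 dB
∠G = (89.81° + 16.44°) − (89.61° + 89.22° + 86.12°) = -158.70°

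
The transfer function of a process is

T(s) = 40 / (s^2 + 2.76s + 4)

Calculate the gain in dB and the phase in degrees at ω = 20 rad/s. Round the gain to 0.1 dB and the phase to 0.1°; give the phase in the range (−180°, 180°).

At s = jω = j20:
quadratic: (j20)² + 2.76·j20 + 4 = -396 + j55.2 → |·| ≈ 399.83, ∠ ≈ 172.06°
|T| = 40 / 399.83 ≈ 0.10004
Gain = 20 log₁₀(0.10004) ≈ -20.00 dB
∠T = 0.00° − 172.06° = -172.06°

-20.0 dB, -172.1°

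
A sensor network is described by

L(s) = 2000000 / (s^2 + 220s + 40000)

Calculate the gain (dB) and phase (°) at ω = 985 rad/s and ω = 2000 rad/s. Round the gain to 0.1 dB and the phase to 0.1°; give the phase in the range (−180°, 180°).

ω = 985: 6.4 dB, -166.9°; ω = 2000: -6.0 dB, -173.7°

At s = jω = j985:
quadratic: (j985)² + 220·j985 + 40000 = -930225 + j216700 → |·| ≈ 9.5513e+05, ∠ ≈ 166.89°
|L| = 2000000 / 9.5513e+05 ≈ 2.094
Gain = 20 log₁₀(2.094) ≈ 6.42 dB
∠L = 0.00° − 166.89° = -166.89°

At s = jω = j2000:
quadratic: (j2000)² + 220·j2000 + 40000 = -3960000 + j440000 → |·| ≈ 3.9844e+06, ∠ ≈ 173.66°
|L| = 2000000 / 3.9844e+06 ≈ 0.50196
Gain = 20 log₁₀(0.50196) ≈ -5.99 dB
∠L = 0.00° − 173.66° = -173.66°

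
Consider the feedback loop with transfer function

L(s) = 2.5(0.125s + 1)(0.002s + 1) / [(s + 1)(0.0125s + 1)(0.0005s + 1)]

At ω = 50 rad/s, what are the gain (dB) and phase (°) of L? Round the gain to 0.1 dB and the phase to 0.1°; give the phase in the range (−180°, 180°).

-11.4 dB, -35.7°

At ω = 50 rad/s:
zero (1 + j50·0.125) = 1 + j6.25 → |·| ≈ 6.3295, ∠ ≈ 80.91°
zero (1 + j50·0.002) = 1 + j0.1 → |·| ≈ 1.005, ∠ ≈ 5.71°
pole (1 + j50·1) = 1 + j50 → |·| ≈ 50.01, ∠ ≈ 88.85°
pole (1 + j50·0.0125) = 1 + j0.625 → |·| ≈ 1.1792, ∠ ≈ 32.01°
pole (1 + j50·0.0005) = 1 + j0.025 → |·| ≈ 1.0003, ∠ ≈ 1.43°
|L| = 2.5 · 6.3295 · 1.005 / (50.01 · 1.1792 · 1.0003) ≈ 0.26959
Gain = 20 log₁₀(0.26959) ≈ -11.39 dB
∠L = (80.91° + 5.71°) − (88.85° + 32.01° + 1.43°) = -35.67°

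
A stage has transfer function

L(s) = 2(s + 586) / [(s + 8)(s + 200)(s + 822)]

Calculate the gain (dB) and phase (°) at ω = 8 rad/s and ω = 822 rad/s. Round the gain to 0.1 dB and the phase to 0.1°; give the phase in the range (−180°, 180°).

At s = jω = j8:
zero (s+586): 586 + j8 → |·| = √(586²+8²) = √343460 ≈ 586.05, ∠ = arctan(8/586) ≈ 0.78°
pole (s+8): 8 + j8 → |·| = √(8²+8²) = √128 ≈ 11.314, ∠ = arctan(8/8) ≈ 45.00°
pole (s+200): 200 + j8 → |·| = √(200²+8²) = √40064 ≈ 200.16, ∠ = arctan(8/200) ≈ 2.29°
pole (s+822): 822 + j8 → |·| = √(822²+8²) = √675748 ≈ 822.04, ∠ = arctan(8/822) ≈ 0.56°
|L| = 2 · 586.05 / 1.8616e+06 ≈ 0.00062962
Gain = 20 log₁₀(0.00062962) ≈ -64.02 dB
∠L = 0.78° − 47.85° = -47.07°

At s = jω = j822:
zero (s+586): 586 + j822 → |·| = √(586²+822²) = √1019080 ≈ 1009.5, ∠ = arctan(822/586) ≈ 54.52°
pole (s+8): 8 + j822 → |·| = √(8²+822²) = √675748 ≈ 822.04, ∠ = arctan(822/8) ≈ 89.44°
pole (s+200): 200 + j822 → |·| = √(200²+822²) = √715684 ≈ 845.98, ∠ = arctan(822/200) ≈ 76.33°
pole (s+822): 822 + j822 → |·| = √(822²+822²) = √1351368 ≈ 1162.5, ∠ = arctan(822/822) ≈ 45.00°
|L| = 2 · 1009.5 / 8.0844e+08 ≈ 2.4974e-06
Gain = 20 log₁₀(2.4974e-06) ≈ -112.05 dB
∠L = 54.52° − 210.77° = -156.25°

ω = 8: -64.0 dB, -47.1°; ω = 822: -112.1 dB, -156.3°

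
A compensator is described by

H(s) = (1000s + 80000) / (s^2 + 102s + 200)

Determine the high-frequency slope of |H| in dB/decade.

-20 dB/decade

Each pole contributes −20 dB/decade at high frequency; each zero contributes +20 dB/decade.
Net: 1 zero(s) − 2 pole(s) → -20 dB/decade.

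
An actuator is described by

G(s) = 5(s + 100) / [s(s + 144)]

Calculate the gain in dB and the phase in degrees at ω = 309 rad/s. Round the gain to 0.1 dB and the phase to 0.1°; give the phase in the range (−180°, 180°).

At s = jω = j309:
zero (s+100): 100 + j309 → |·| = √(100²+309²) = √105481 ≈ 324.78, ∠ = arctan(309/100) ≈ 72.07°
pole (s+144): 144 + j309 → |·| = √(144²+309²) = √116217 ≈ 340.91, ∠ = arctan(309/144) ≈ 65.01°
pole at origin: |s| = 309, ∠ = 90.00° (in denominator)
|G| = 5 · 324.78 / 1.0534e+05 ≈ 0.015416
Gain = 20 log₁₀(0.015416) ≈ -36.24 dB
∠G = 72.07° − 155.01° = -82.94°

-36.2 dB, -82.9°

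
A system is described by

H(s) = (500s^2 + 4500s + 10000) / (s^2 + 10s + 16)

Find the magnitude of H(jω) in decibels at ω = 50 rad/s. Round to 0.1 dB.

53.9 dB

Substitute s = j50:
Numerator: 500(j50)^2 + 4500(j50) + 10000 = -1240000 + j225000
Denominator: (j50)^2 + 10(j50) + 16 = -2484 + j500
|N| = √(1240000² + 225000²) ≈ 1.2602e+06, ∠N ≈ 169.72°
|D| = √(2484² + 500²) ≈ 2533.8, ∠D ≈ 168.62°
|H| = 1.2602e+06 / 2533.8 ≈ 497.36
Gain = 20 log₁₀(497.36) ≈ 53.93 dB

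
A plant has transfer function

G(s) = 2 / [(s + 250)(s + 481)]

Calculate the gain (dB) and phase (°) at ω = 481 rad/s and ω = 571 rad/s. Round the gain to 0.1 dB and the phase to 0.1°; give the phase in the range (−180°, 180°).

ω = 481: -105.3 dB, -107.5°; ω = 571: -107.3 dB, -116.2°

At s = jω = j481:
pole (s+250): 250 + j481 → |·| = √(250²+481²) = √293861 ≈ 542.09, ∠ = arctan(481/250) ≈ 62.54°
pole (s+481): 481 + j481 → |·| = √(481²+481²) = √462722 ≈ 680.24, ∠ = arctan(481/481) ≈ 45.00°
|G| = 2 / 3.6875e+05 ≈ 5.4237e-06
Gain = 20 log₁₀(5.4237e-06) ≈ -105.31 dB
∠G = 0.00° − 107.54° = -107.54°

At s = jω = j571:
pole (s+250): 250 + j571 → |·| = √(250²+571²) = √388541 ≈ 623.33, ∠ = arctan(571/250) ≈ 66.35°
pole (s+481): 481 + j571 → |·| = √(481²+571²) = √557402 ≈ 746.59, ∠ = arctan(571/481) ≈ 49.89°
|G| = 2 / 4.6537e+05 ≈ 4.2977e-06
Gain = 20 log₁₀(4.2977e-06) ≈ -107.34 dB
∠G = 0.00° − 116.24° = -116.24°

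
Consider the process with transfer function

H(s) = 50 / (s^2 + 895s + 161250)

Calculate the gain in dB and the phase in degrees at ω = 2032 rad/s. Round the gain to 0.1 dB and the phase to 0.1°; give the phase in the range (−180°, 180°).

-98.8 dB, -155.4°

Substitute s = j2032:
Numerator: 50 = 50 + j0
Denominator: (j2032)^2 + 895(j2032) + 161250 = -3967774 + j1818640
|N| = √(50² + 0²) ≈ 50, ∠N ≈ 0.00°
|D| = √(3967774² + 1818640²) ≈ 4.3647e+06, ∠D ≈ 155.38°
|H| = 50 / 4.3647e+06 ≈ 1.1456e-05
Gain = 20 log₁₀(1.1456e-05) ≈ -98.82 dB
∠H = 0.00° − 155.38° = -155.38°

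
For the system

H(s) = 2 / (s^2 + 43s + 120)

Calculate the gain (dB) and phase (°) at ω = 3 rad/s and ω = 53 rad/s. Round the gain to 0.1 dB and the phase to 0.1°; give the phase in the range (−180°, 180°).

ω = 3: -38.6 dB, -49.3°; ω = 53: -64.9 dB, -139.7°

Substitute s = j3:
Numerator: 2 = 2 + j0
Denominator: (j3)^2 + 43(j3) + 120 = 111 + j129
|N| = √(2² + 0²) ≈ 2, ∠N ≈ 0.00°
|D| = √(111² + 129²) ≈ 170.18, ∠D ≈ 49.29°
|H| = 2 / 170.18 ≈ 0.011752
Gain = 20 log₁₀(0.011752) ≈ -38.60 dB
∠H = 0.00° − 49.29° = -49.29°

Substitute s = j53:
Numerator: 2 = 2 + j0
Denominator: (j53)^2 + 43(j53) + 120 = -2689 + j2279
|N| = √(2² + 0²) ≈ 2, ∠N ≈ 0.00°
|D| = √(2689² + 2279²) ≈ 3524.8, ∠D ≈ 139.72°
|H| = 2 / 3524.8 ≈ 0.00056741
Gain = 20 log₁₀(0.00056741) ≈ -64.92 dB
∠H = 0.00° − 139.72° = -139.72°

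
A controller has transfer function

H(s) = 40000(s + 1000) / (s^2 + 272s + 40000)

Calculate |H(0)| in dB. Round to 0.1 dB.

H(0) = 40000·1000 / 40000 = 1000
20 log₁₀(1000) ≈ 60.00 dB

60.0 dB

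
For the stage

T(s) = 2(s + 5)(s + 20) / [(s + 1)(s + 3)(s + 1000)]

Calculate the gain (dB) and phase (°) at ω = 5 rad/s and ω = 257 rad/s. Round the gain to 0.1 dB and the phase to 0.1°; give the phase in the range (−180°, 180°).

ω = 5: -40.2 dB, -79.0°; ω = 257: -54.2 dB, -19.1°

At s = jω = j5:
zero (s+5): 5 + j5 → |·| = √(5²+5²) = √50 ≈ 7.0711, ∠ = arctan(5/5) ≈ 45.00°
zero (s+20): 20 + j5 → |·| = √(20²+5²) = √425 ≈ 20.616, ∠ = arctan(5/20) ≈ 14.04°
pole (s+1): 1 + j5 → |·| = √(1²+5²) = √26 ≈ 5.099, ∠ = arctan(5/1) ≈ 78.69°
pole (s+3): 3 + j5 → |·| = √(3²+5²) = √34 ≈ 5.831, ∠ = arctan(5/3) ≈ 59.04°
pole (s+1000): 1000 + j5 → |·| = √(1000²+5²) = √1000025 ≈ 1000, ∠ = arctan(5/1000) ≈ 0.29°
|T| = 2 · 145.78 / 29732 ≈ 0.0098063
Gain = 20 log₁₀(0.0098063) ≈ -40.17 dB
∠T = 59.04° − 138.02° = -78.98°

At s = jω = j257:
zero (s+5): 5 + j257 → |·| = √(5²+257²) = √66074 ≈ 257.05, ∠ = arctan(257/5) ≈ 88.89°
zero (s+20): 20 + j257 → |·| = √(20²+257²) = √66449 ≈ 257.78, ∠ = arctan(257/20) ≈ 85.55°
pole (s+1): 1 + j257 → |·| = √(1²+257²) = √66050 ≈ 257, ∠ = arctan(257/1) ≈ 89.78°
pole (s+3): 3 + j257 → |·| = √(3²+257²) = √66058 ≈ 257.02, ∠ = arctan(257/3) ≈ 89.33°
pole (s+1000): 1000 + j257 → |·| = √(1000²+257²) = √1066049 ≈ 1032.5, ∠ = arctan(257/1000) ≈ 14.41°
|T| = 2 · 66262 / 6.8201e+07 ≈ 0.0019431
Gain = 20 log₁₀(0.0019431) ≈ -54.23 dB
∠T = 174.44° − 193.52° = -19.08°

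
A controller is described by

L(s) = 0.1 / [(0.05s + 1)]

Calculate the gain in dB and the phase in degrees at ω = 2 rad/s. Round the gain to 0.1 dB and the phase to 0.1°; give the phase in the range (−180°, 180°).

-20.0 dB, -5.7°

At ω = 2 rad/s:
pole (1 + j2·0.05) = 1 + j0.1 → |·| ≈ 1.005, ∠ ≈ 5.71°
|L| = 0.1 · 1 / (1.005) ≈ 0.099502
Gain = 20 log₁₀(0.099502) ≈ -20.04 dB
∠L = (0°) − (5.71°) = -5.71°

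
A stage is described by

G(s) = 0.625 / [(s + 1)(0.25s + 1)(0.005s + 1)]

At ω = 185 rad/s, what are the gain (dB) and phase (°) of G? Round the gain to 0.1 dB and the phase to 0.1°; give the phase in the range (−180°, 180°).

At ω = 185 rad/s:
pole (1 + j185·1) = 1 + j185 → |·| ≈ 185, ∠ ≈ 89.69°
pole (1 + j185·0.25) = 1 + j46.25 → |·| ≈ 46.261, ∠ ≈ 88.76°
pole (1 + j185·0.005) = 1 + j0.925 → |·| ≈ 1.3622, ∠ ≈ 42.77°
|G| = 0.625 · 1 / (185 · 46.261 · 1.3622) ≈ 5.3611e-05
Gain = 20 log₁₀(5.3611e-05) ≈ -85.41 dB
∠G = (0°) − (89.69° + 88.76° + 42.77°) = -221.22° ≡ 138.78° (principal value)

-85.4 dB, 138.8°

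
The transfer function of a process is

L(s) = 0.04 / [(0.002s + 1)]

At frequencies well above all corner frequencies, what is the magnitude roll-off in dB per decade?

Each pole contributes −20 dB/decade at high frequency; each zero contributes +20 dB/decade.
Net: 0 zero(s) − 1 pole(s) → -20 dB/decade.

-20 dB/decade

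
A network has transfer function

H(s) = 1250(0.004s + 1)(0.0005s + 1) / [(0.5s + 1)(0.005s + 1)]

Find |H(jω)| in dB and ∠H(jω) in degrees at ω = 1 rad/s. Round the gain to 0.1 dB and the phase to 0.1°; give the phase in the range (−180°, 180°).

61.0 dB, -26.6°

At ω = 1 rad/s:
zero (1 + j1·0.004) = 1 + j0.004 → |·| ≈ 1, ∠ ≈ 0.23°
zero (1 + j1·0.0005) = 1 + j0.0005 → |·| ≈ 1, ∠ ≈ 0.03°
pole (1 + j1·0.5) = 1 + j0.5 → |·| ≈ 1.118, ∠ ≈ 26.57°
pole (1 + j1·0.005) = 1 + j0.005 → |·| ≈ 1, ∠ ≈ 0.29°
|H| = 1250 · 1 · 1 / (1.118 · 1) ≈ 1118.1
Gain = 20 log₁₀(1118.1) ≈ 60.97 dB
∠H = (0.23° + 0.03°) − (26.57° + 0.29°) = -26.60°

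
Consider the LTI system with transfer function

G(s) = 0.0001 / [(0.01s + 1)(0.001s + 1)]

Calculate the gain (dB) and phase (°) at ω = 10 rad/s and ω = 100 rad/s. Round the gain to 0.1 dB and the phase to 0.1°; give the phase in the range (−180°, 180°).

At ω = 10 rad/s:
pole (1 + j10·0.01) = 1 + j0.1 → |·| ≈ 1.005, ∠ ≈ 5.71°
pole (1 + j10·0.001) = 1 + j0.01 → |·| ≈ 1, ∠ ≈ 0.57°
|G| = 0.0001 · 1 / (1.005 · 1) ≈ 9.9502e-05
Gain = 20 log₁₀(9.9502e-05) ≈ -80.04 dB
∠G = (0°) − (5.71° + 0.57°) = -6.28°

At ω = 100 rad/s:
pole (1 + j100·0.01) = 1 + j1 → |·| ≈ 1.4142, ∠ ≈ 45.00°
pole (1 + j100·0.001) = 1 + j0.1 → |·| ≈ 1.005, ∠ ≈ 5.71°
|G| = 0.0001 · 1 / (1.4142 · 1.005) ≈ 7.036e-05
Gain = 20 log₁₀(7.036e-05) ≈ -83.05 dB
∠G = (0°) − (45.00° + 5.71°) = -50.71°

ω = 10: -80.0 dB, -6.3°; ω = 100: -83.1 dB, -50.7°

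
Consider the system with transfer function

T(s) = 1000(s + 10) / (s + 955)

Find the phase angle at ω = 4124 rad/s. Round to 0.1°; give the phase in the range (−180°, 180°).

At s = jω = j4124:
zero (s+10): 10 + j4124 → |·| = √(10²+4124²) = √17007476 ≈ 4124, ∠ = arctan(4124/10) ≈ 89.86°
pole (s+955): 955 + j4124 → |·| = √(955²+4124²) = √17919401 ≈ 4233.1, ∠ = arctan(4124/955) ≈ 76.96°
∠T = 89.86° − 76.96° = 12.90°

12.9°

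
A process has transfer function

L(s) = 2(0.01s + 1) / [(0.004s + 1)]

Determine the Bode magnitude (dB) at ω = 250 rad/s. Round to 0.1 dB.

At ω = 250 rad/s:
zero (1 + j250·0.01) = 1 + j2.5 → |·| ≈ 2.6926, ∠ ≈ 68.20°
pole (1 + j250·0.004) = 1 + j1 → |·| ≈ 1.4142, ∠ ≈ 45.00°
|L| = 2 · 2.6926 / (1.4142) ≈ 3.8079
Gain = 20 log₁₀(3.8079) ≈ 11.61 dB

11.6 dB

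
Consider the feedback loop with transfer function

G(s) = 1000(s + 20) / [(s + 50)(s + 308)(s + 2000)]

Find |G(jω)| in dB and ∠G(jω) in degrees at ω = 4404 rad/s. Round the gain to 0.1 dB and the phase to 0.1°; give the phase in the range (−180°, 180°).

At s = jω = j4404:
zero (s+20): 20 + j4404 → |·| = √(20²+4404²) = √19395616 ≈ 4404, ∠ = arctan(4404/20) ≈ 89.74°
pole (s+50): 50 + j4404 → |·| = √(50²+4404²) = √19397716 ≈ 4404.3, ∠ = arctan(4404/50) ≈ 89.35°
pole (s+308): 308 + j4404 → |·| = √(308²+4404²) = √19490080 ≈ 4414.8, ∠ = arctan(4404/308) ≈ 86.00°
pole (s+2000): 2000 + j4404 → |·| = √(2000²+4404²) = √23395216 ≈ 4836.9, ∠ = arctan(4404/2000) ≈ 65.58°
|G| = 1000 · 4404 / 9.4049e+10 ≈ 4.6827e-05
Gain = 20 log₁₀(4.6827e-05) ≈ -86.59 dB
∠G = 89.74° − 240.93° = -151.19°

-86.6 dB, -151.2°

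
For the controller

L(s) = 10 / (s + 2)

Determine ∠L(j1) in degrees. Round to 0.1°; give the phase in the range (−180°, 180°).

At s = jω = j1:
pole (s+2): 2 + j1 → |·| = √(2²+1²) = √5 ≈ 2.2361, ∠ = arctan(1/2) ≈ 26.57°
∠L = 0.00° − 26.57° = -26.57°

-26.6°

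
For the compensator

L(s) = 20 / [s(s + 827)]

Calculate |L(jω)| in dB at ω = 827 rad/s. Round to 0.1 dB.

At s = jω = j827:
pole (s+827): 827 + j827 → |·| = √(827²+827²) = √1367858 ≈ 1169.6, ∠ = arctan(827/827) ≈ 45.00°
pole at origin: |s| = 827, ∠ = 90.00° (in denominator)
|L| = 20 / 9.6726e+05 ≈ 2.0677e-05
Gain = 20 log₁₀(2.0677e-05) ≈ -93.69 dB

-93.7 dB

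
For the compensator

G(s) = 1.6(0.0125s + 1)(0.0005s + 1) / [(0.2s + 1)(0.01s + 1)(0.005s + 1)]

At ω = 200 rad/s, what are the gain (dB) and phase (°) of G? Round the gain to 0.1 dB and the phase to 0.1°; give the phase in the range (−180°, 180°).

At ω = 200 rad/s:
zero (1 + j200·0.0125) = 1 + j2.5 → |·| ≈ 2.6926, ∠ ≈ 68.20°
zero (1 + j200·0.0005) = 1 + j0.1 → |·| ≈ 1.005, ∠ ≈ 5.71°
pole (1 + j200·0.2) = 1 + j40 → |·| ≈ 40.012, ∠ ≈ 88.57°
pole (1 + j200·0.01) = 1 + j2 → |·| ≈ 2.2361, ∠ ≈ 63.43°
pole (1 + j200·0.005) = 1 + j1 → |·| ≈ 1.4142, ∠ ≈ 45.00°
|G| = 1.6 · 2.6926 · 1.005 / (40.012 · 2.2361 · 1.4142) ≈ 0.034219
Gain = 20 log₁₀(0.034219) ≈ -29.31 dB
∠G = (68.20° + 5.71°) − (88.57° + 63.43° + 45.00°) = -123.09°

-29.3 dB, -123.1°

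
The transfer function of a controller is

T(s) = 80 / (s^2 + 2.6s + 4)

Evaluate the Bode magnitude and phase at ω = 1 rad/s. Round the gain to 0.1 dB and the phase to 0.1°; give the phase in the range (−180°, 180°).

At s = jω = j1:
quadratic: (j1)² + 2.6·j1 + 4 = 3 + j2.6 → |·| ≈ 3.9699, ∠ ≈ 40.91°
|T| = 80 / 3.9699 ≈ 20.152
Gain = 20 log₁₀(20.152) ≈ 26.09 dB
∠T = 0.00° − 40.91° = -40.91°

26.1 dB, -40.9°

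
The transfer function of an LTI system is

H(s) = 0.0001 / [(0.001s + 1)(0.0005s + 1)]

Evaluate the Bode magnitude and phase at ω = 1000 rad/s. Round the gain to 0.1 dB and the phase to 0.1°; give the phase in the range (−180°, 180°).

-84.0 dB, -71.6°

At ω = 1000 rad/s:
pole (1 + j1000·0.001) = 1 + j1 → |·| ≈ 1.4142, ∠ ≈ 45.00°
pole (1 + j1000·0.0005) = 1 + j0.5 → |·| ≈ 1.118, ∠ ≈ 26.57°
|H| = 0.0001 · 1 / (1.4142 · 1.118) ≈ 6.3248e-05
Gain = 20 log₁₀(6.3248e-05) ≈ -83.98 dB
∠H = (0°) − (45.00° + 26.57°) = -71.57°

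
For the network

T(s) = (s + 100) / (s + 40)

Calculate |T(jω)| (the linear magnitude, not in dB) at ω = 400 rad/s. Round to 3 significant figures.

1.03

At s = jω = j400:
zero (s+100): 100 + j400 → |·| = √(100²+400²) = √170000 ≈ 412.31, ∠ = arctan(400/100) ≈ 75.96°
pole (s+40): 40 + j400 → |·| = √(40²+400²) = √161600 ≈ 402, ∠ = arctan(400/40) ≈ 84.29°
|T| = 1 · 412.31 / 402 ≈ 1.0256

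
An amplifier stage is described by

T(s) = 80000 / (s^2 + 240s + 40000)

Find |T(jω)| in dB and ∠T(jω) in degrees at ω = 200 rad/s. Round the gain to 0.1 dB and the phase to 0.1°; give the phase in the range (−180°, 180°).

4.4 dB, -90.0°

At s = jω = j200:
quadratic: (j200)² + 240·j200 + 40000 = 0 + j48000 → |·| ≈ 48000, ∠ ≈ 90.00°
|T| = 80000 / 48000 ≈ 1.6667
Gain = 20 log₁₀(1.6667) ≈ 4.44 dB
∠T = 0.00° − 90.00° = -90.00°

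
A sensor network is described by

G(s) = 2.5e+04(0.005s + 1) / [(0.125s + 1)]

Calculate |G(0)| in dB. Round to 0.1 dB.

88.0 dB

G(0) = 2.5e+04 · 1 / 1 = 25000
20 log₁₀(25000) ≈ 87.96 dB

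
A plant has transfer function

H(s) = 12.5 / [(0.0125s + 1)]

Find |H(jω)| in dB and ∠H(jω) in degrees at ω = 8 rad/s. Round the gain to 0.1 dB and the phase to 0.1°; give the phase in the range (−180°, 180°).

21.9 dB, -5.7°

At ω = 8 rad/s:
pole (1 + j8·0.0125) = 1 + j0.1 → |·| ≈ 1.005, ∠ ≈ 5.71°
|H| = 12.5 · 1 / (1.005) ≈ 12.438
Gain = 20 log₁₀(12.438) ≈ 21.90 dB
∠H = (0°) − (5.71°) = -5.71°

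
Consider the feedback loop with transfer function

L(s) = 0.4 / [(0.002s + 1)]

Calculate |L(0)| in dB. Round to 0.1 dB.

L(0) = 0.4 · 1 / 1 = 0.4
20 log₁₀(0.4) ≈ -7.96 dB

-8.0 dB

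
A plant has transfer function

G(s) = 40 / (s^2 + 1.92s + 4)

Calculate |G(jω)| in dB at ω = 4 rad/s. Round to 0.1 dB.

At s = jω = j4:
quadratic: (j4)² + 1.92·j4 + 4 = -12 + j7.68 → |·| ≈ 14.247, ∠ ≈ 147.38°
|G| = 40 / 14.247 ≈ 2.8076
Gain = 20 log₁₀(2.8076) ≈ 8.97 dB

9.0 dB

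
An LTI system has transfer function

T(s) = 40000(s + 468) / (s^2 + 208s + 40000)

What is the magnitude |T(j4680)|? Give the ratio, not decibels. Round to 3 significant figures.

8.60

At s = jω = j4680:
zero (s+468): 468 + j4680 → |·| = √(468²+4680²) = √22121424 ≈ 4703.3, ∠ = arctan(4680/468) ≈ 84.29°
quadratic: (j4680)² + 208·j4680 + 40000 = -21862400 + j973440 → |·| ≈ 2.1884e+07, ∠ ≈ 177.45°
|T| = 40000 · 4703.3 / 2.1884e+07 ≈ 8.5968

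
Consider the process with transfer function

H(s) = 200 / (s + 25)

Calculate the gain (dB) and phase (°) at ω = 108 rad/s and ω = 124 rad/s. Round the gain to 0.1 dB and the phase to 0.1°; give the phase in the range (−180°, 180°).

Substitute s = j108:
Numerator: 200 = 200 + j0
Denominator: (j108) + 25 = 25 + j108
|N| = √(200² + 0²) ≈ 200, ∠N ≈ 0.00°
|D| = √(25² + 108²) ≈ 110.86, ∠D ≈ 76.97°
|H| = 200 / 110.86 ≈ 1.8041
Gain = 20 log₁₀(1.8041) ≈ 5.13 dB
∠H = 0.00° − 76.97° = -76.97°

Substitute s = j124:
Numerator: 200 = 200 + j0
Denominator: (j124) + 25 = 25 + j124
|N| = √(200² + 0²) ≈ 200, ∠N ≈ 0.00°
|D| = √(25² + 124²) ≈ 126.5, ∠D ≈ 78.60°
|H| = 200 / 126.5 ≈ 1.581
Gain = 20 log₁₀(1.581) ≈ 3.98 dB
∠H = 0.00° − 78.60° = -78.60°

ω = 108: 5.1 dB, -77.0°; ω = 124: 4.0 dB, -78.6°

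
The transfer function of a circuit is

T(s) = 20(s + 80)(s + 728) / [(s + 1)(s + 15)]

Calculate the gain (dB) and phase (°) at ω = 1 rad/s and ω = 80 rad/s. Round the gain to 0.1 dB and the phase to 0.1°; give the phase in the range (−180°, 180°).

At s = jω = j1:
zero (s+80): 80 + j1 → |·| = √(80²+1²) = √6401 ≈ 80.006, ∠ = arctan(1/80) ≈ 0.72°
zero (s+728): 728 + j1 → |·| = √(728²+1²) = √529985 ≈ 728, ∠ = arctan(1/728) ≈ 0.08°
pole (s+1): 1 + j1 → |·| = √(1²+1²) = √2 ≈ 1.4142, ∠ = arctan(1/1) ≈ 45.00°
pole (s+15): 15 + j1 → |·| = √(15²+1²) = √226 ≈ 15.033, ∠ = arctan(1/15) ≈ 3.81°
|T| = 20 · 58244 / 21.26 ≈ 54792
Gain = 20 log₁₀(54792) ≈ 94.77 dB
∠T = 0.80° − 48.81° = -48.01°

At s = jω = j80:
zero (s+80): 80 + j80 → |·| = √(80²+80²) = √12800 ≈ 113.14, ∠ = arctan(80/80) ≈ 45.00°
zero (s+728): 728 + j80 → |·| = √(728²+80²) = √536384 ≈ 732.38, ∠ = arctan(80/728) ≈ 6.27°
pole (s+1): 1 + j80 → |·| = √(1²+80²) = √6401 ≈ 80.006, ∠ = arctan(80/1) ≈ 89.28°
pole (s+15): 15 + j80 → |·| = √(15²+80²) = √6625 ≈ 81.394, ∠ = arctan(80/15) ≈ 79.38°
|T| = 20 · 82861 / 6512 ≈ 254.49
Gain = 20 log₁₀(254.49) ≈ 48.11 dB
∠T = 51.27° − 168.66° = -117.39°

ω = 1: 94.8 dB, -48.0°; ω = 80: 48.1 dB, -117.4°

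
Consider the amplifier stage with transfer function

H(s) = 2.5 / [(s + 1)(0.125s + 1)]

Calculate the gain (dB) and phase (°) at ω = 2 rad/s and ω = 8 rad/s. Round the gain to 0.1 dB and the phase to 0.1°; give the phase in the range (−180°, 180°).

ω = 2: 0.7 dB, -77.5°; ω = 8: -13.2 dB, -127.9°

At ω = 2 rad/s:
pole (1 + j2·1) = 1 + j2 → |·| ≈ 2.2361, ∠ ≈ 63.43°
pole (1 + j2·0.125) = 1 + j0.25 → |·| ≈ 1.0308, ∠ ≈ 14.04°
|H| = 2.5 · 1 / (2.2361 · 1.0308) ≈ 1.0846
Gain = 20 log₁₀(1.0846) ≈ 0.71 dB
∠H = (0°) − (63.43° + 14.04°) = -77.47°

At ω = 8 rad/s:
pole (1 + j8·1) = 1 + j8 → |·| ≈ 8.0623, ∠ ≈ 82.87°
pole (1 + j8·0.125) = 1 + j1 → |·| ≈ 1.4142, ∠ ≈ 45.00°
|H| = 2.5 · 1 / (8.0623 · 1.4142) ≈ 0.21927
Gain = 20 log₁₀(0.21927) ≈ -13.18 dB
∠H = (0°) − (82.87° + 45.00°) = -127.87°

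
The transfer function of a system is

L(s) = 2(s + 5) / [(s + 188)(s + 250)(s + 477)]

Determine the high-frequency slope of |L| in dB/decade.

-40 dB/decade

Each pole contributes −20 dB/decade at high frequency; each zero contributes +20 dB/decade.
Net: 1 zero(s) − 3 pole(s) → -40 dB/decade.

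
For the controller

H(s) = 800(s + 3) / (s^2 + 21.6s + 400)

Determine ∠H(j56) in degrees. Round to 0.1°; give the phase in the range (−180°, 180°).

-69.2°

At s = jω = j56:
zero (s+3): 3 + j56 → |·| = √(3²+56²) = √3145 ≈ 56.08, ∠ = arctan(56/3) ≈ 86.93°
quadratic: (j56)² + 21.6·j56 + 400 = -2736 + j1209.6 → |·| ≈ 2991.5, ∠ ≈ 156.15°
∠H = 86.93° − 156.15° = -69.22°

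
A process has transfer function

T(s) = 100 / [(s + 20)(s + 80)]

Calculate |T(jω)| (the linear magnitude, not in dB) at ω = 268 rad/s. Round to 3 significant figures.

0.00133

At s = jω = j268:
pole (s+20): 20 + j268 → |·| = √(20²+268²) = √72224 ≈ 268.75, ∠ = arctan(268/20) ≈ 85.73°
pole (s+80): 80 + j268 → |·| = √(80²+268²) = √78224 ≈ 279.69, ∠ = arctan(268/80) ≈ 73.38°
|T| = 100 / 75167 ≈ 0.0013304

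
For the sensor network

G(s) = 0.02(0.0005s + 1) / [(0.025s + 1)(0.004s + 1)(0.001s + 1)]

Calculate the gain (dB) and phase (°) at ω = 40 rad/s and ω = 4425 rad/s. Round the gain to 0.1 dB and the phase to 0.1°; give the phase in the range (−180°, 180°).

ω = 40: -37.1 dB, -55.2°; ω = 4425: -105.3 dB, 172.2°

At ω = 40 rad/s:
zero (1 + j40·0.0005) = 1 + j0.02 → |·| ≈ 1.0002, ∠ ≈ 1.15°
pole (1 + j40·0.025) = 1 + j1 → |·| ≈ 1.4142, ∠ ≈ 45.00°
pole (1 + j40·0.004) = 1 + j0.16 → |·| ≈ 1.0127, ∠ ≈ 9.09°
pole (1 + j40·0.001) = 1 + j0.04 → |·| ≈ 1.0008, ∠ ≈ 2.29°
|G| = 0.02 · 1.0002 / (1.4142 · 1.0127 · 1.0008) ≈ 0.013957
Gain = 20 log₁₀(0.013957) ≈ -37.10 dB
∠G = (1.15°) − (45.00° + 9.09° + 2.29°) = -55.23°

At ω = 4425 rad/s:
zero (1 + j4425·0.0005) = 1 + j2.2125 → |·| ≈ 2.428, ∠ ≈ 65.68°
pole (1 + j4425·0.025) = 1 + j110.625 → |·| ≈ 110.63, ∠ ≈ 89.48°
pole (1 + j4425·0.004) = 1 + j17.7 → |·| ≈ 17.728, ∠ ≈ 86.77°
pole (1 + j4425·0.001) = 1 + j4.425 → |·| ≈ 4.5366, ∠ ≈ 77.27°
|G| = 0.02 · 2.428 / (110.63 · 17.728 · 4.5366) ≈ 5.4578e-06
Gain = 20 log₁₀(5.4578e-06) ≈ -105.26 dB
∠G = (65.68°) − (89.48° + 86.77° + 77.27°) = -187.84° ≡ 172.16° (principal value)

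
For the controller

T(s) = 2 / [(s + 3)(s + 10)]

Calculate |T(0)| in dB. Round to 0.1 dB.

-23.5 dB

T(0) = 2 / (3·10) ≈ 0.066667
20 log₁₀(0.066667) ≈ -23.52 dB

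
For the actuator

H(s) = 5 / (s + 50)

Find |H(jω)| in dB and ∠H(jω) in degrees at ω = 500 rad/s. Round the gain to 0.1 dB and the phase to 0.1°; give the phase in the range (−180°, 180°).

-40.0 dB, -84.3°

Substitute s = j500:
Numerator: 5 = 5 + j0
Denominator: (j500) + 50 = 50 + j500
|N| = √(5² + 0²) ≈ 5, ∠N ≈ 0.00°
|D| = √(50² + 500²) ≈ 502.49, ∠D ≈ 84.29°
|H| = 5 / 502.49 ≈ 0.0099504
Gain = 20 log₁₀(0.0099504) ≈ -40.04 dB
∠H = 0.00° − 84.29° = -84.29°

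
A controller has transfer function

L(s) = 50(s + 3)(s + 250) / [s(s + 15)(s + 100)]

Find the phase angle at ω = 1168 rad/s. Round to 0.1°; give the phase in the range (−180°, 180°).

-96.6°

At s = jω = j1168:
zero (s+3): 3 + j1168 → |·| = √(3²+1168²) = √1364233 ≈ 1168, ∠ = arctan(1168/3) ≈ 89.85°
zero (s+250): 250 + j1168 → |·| = √(250²+1168²) = √1426724 ≈ 1194.5, ∠ = arctan(1168/250) ≈ 77.92°
pole (s+15): 15 + j1168 → |·| = √(15²+1168²) = √1364449 ≈ 1168.1, ∠ = arctan(1168/15) ≈ 89.26°
pole (s+100): 100 + j1168 → |·| = √(100²+1168²) = √1374224 ≈ 1172.3, ∠ = arctan(1168/100) ≈ 85.11°
pole at origin: |s| = 1168, ∠ = 90.00° (in denominator)
∠L = 167.77° − 264.37° = -96.60°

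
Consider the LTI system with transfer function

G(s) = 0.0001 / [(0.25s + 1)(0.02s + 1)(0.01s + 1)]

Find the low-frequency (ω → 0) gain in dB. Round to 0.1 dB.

G(0) = 0.0001 · 1 / 1 = 0.0001
20 log₁₀(0.0001) ≈ -80.00 dB

-80.0 dB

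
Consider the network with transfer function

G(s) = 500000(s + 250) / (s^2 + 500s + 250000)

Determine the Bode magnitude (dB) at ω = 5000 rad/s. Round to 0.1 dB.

At s = jω = j5000:
zero (s+250): 250 + j5000 → |·| = √(250²+5000²) = √25062500 ≈ 5006.2, ∠ = arctan(5000/250) ≈ 87.14°
quadratic: (j5000)² + 500·j5000 + 250000 = -24750000 + j2500000 → |·| ≈ 2.4876e+07, ∠ ≈ 174.23°
|G| = 500000 · 5006.2 / 2.4876e+07 ≈ 100.62
Gain = 20 log₁₀(100.62) ≈ 40.05 dB

40.1 dB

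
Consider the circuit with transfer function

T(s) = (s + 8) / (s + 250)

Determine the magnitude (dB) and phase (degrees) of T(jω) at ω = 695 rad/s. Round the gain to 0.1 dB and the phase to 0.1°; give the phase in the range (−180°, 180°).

Substitute s = j695:
Numerator: (j695) + 8 = 8 + j695
Denominator: (j695) + 250 = 250 + j695
|N| = √(8² + 695²) ≈ 695.05, ∠N ≈ 89.34°
|D| = √(250² + 695²) ≈ 738.6, ∠D ≈ 70.22°
|T| = 695.05 / 738.6 ≈ 0.94104
Gain = 20 log₁₀(0.94104) ≈ -0.53 dB
∠T = 89.34° − 70.22° = 19.12°

-0.5 dB, 19.1°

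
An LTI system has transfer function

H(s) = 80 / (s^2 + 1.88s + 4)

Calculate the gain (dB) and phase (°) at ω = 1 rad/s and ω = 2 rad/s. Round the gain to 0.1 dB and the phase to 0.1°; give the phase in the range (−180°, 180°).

ω = 1: 27.1 dB, -32.1°; ω = 2: 26.6 dB, -90.0°

At s = jω = j1:
quadratic: (j1)² + 1.88·j1 + 4 = 3 + j1.88 → |·| ≈ 3.5404, ∠ ≈ 32.07°
|H| = 80 / 3.5404 ≈ 22.596
Gain = 20 log₁₀(22.596) ≈ 27.08 dB
∠H = 0.00° − 32.07° = -32.07°

At s = jω = j2:
quadratic: (j2)² + 1.88·j2 + 4 = 0 + j3.76 → |·| ≈ 3.76, ∠ ≈ 90.00°
|H| = 80 / 3.76 ≈ 21.277
Gain = 20 log₁₀(21.277) ≈ 26.56 dB
∠H = 0.00° − 90.00° = -90.00°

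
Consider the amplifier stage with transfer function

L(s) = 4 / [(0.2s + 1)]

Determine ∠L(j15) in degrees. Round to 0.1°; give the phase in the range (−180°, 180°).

-71.6°

At ω = 15 rad/s:
pole (1 + j15·0.2) = 1 + j3 → |·| ≈ 3.1623, ∠ ≈ 71.57°
∠L = (0°) − (71.57°) = -71.57°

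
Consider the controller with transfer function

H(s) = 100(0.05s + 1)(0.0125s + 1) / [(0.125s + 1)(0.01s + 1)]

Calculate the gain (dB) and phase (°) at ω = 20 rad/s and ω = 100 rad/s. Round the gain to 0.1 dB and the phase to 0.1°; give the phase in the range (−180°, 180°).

ω = 20: 34.5 dB, -20.5°; ω = 100: 33.3 dB, -0.4°

At ω = 20 rad/s:
zero (1 + j20·0.05) = 1 + j1 → |·| ≈ 1.4142, ∠ ≈ 45.00°
zero (1 + j20·0.0125) = 1 + j0.25 → |·| ≈ 1.0308, ∠ ≈ 14.04°
pole (1 + j20·0.125) = 1 + j2.5 → |·| ≈ 2.6926, ∠ ≈ 68.20°
pole (1 + j20·0.01) = 1 + j0.2 → |·| ≈ 1.0198, ∠ ≈ 11.31°
|H| = 100 · 1.4142 · 1.0308 / (2.6926 · 1.0198) ≈ 53.088
Gain = 20 log₁₀(53.088) ≈ 34.50 dB
∠H = (45.00° + 14.04°) − (68.20° + 11.31°) = -20.47°

At ω = 100 rad/s:
zero (1 + j100·0.05) = 1 + j5 → |·| ≈ 5.099, ∠ ≈ 78.69°
zero (1 + j100·0.0125) = 1 + j1.25 → |·| ≈ 1.6008, ∠ ≈ 51.34°
pole (1 + j100·0.125) = 1 + j12.5 → |·| ≈ 12.54, ∠ ≈ 85.43°
pole (1 + j100·0.01) = 1 + j1 → |·| ≈ 1.4142, ∠ ≈ 45.00°
|H| = 100 · 5.099 · 1.6008 / (12.54 · 1.4142) ≈ 46.027
Gain = 20 log₁₀(46.027) ≈ 33.26 dB
∠H = (78.69° + 51.34°) − (85.43° + 45.00°) = -0.40°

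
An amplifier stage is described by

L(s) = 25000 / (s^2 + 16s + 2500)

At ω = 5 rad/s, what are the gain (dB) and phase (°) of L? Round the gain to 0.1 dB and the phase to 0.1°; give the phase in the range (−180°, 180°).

At s = jω = j5:
quadratic: (j5)² + 16·j5 + 2500 = 2475 + j80 → |·| ≈ 2476.3, ∠ ≈ 1.85°
|L| = 25000 / 2476.3 ≈ 10.096
Gain = 20 log₁₀(10.096) ≈ 20.08 dB
∠L = 0.00° − 1.85° = -1.85°

20.1 dB, -1.9°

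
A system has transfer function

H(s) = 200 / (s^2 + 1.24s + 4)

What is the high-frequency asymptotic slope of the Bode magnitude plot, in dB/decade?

-40 dB/decade

Each pole contributes −20 dB/decade at high frequency; each zero contributes +20 dB/decade.
Net: 0 zero(s) − 2 pole(s) → -40 dB/decade.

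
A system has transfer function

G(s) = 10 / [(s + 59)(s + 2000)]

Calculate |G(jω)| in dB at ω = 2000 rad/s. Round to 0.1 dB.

-115.1 dB

At s = jω = j2000:
pole (s+59): 59 + j2000 → |·| = √(59²+2000²) = √4003481 ≈ 2000.9, ∠ = arctan(2000/59) ≈ 88.31°
pole (s+2000): 2000 + j2000 → |·| = √(2000²+2000²) = √8000000 ≈ 2828.4, ∠ = arctan(2000/2000) ≈ 45.00°
|G| = 10 / 5.6593e+06 ≈ 1.767e-06
Gain = 20 log₁₀(1.767e-06) ≈ -115.06 dB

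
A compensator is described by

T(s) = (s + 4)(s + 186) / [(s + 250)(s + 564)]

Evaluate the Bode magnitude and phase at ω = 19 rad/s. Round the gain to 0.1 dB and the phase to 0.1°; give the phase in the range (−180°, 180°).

-31.8 dB, 77.7°

At s = jω = j19:
zero (s+4): 4 + j19 → |·| = √(4²+19²) = √377 ≈ 19.416, ∠ = arctan(19/4) ≈ 78.11°
zero (s+186): 186 + j19 → |·| = √(186²+19²) = √34957 ≈ 186.97, ∠ = arctan(19/186) ≈ 5.83°
pole (s+250): 250 + j19 → |·| = √(250²+19²) = √62861 ≈ 250.72, ∠ = arctan(19/250) ≈ 4.35°
pole (s+564): 564 + j19 → |·| = √(564²+19²) = √318457 ≈ 564.32, ∠ = arctan(19/564) ≈ 1.93°
|T| = 1 · 3630.2 / 1.4149e+05 ≈ 0.025657
Gain = 20 log₁₀(0.025657) ≈ -31.82 dB
∠T = 83.94° − 6.28° = 77.66°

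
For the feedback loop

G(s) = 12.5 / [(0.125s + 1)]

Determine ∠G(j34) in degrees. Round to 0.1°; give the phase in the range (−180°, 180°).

At ω = 34 rad/s:
pole (1 + j34·0.125) = 1 + j4.25 → |·| ≈ 4.3661, ∠ ≈ 76.76°
∠G = (0°) − (76.76°) = -76.76°

-76.8°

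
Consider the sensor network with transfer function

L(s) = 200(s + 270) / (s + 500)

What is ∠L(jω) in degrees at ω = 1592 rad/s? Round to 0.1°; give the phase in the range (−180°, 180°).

At s = jω = j1592:
zero (s+270): 270 + j1592 → |·| = √(270²+1592²) = √2607364 ≈ 1614.7, ∠ = arctan(1592/270) ≈ 80.37°
pole (s+500): 500 + j1592 → |·| = √(500²+1592²) = √2784464 ≈ 1668.7, ∠ = arctan(1592/500) ≈ 72.56°
∠L = 80.37° − 72.56° = 7.81°

7.8°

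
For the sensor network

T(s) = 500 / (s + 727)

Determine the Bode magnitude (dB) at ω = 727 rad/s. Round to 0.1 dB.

Substitute s = j727:
Numerator: 500 = 500 + j0
Denominator: (j727) + 727 = 727 + j727
|N| = √(500² + 0²) ≈ 500, ∠N ≈ 0.00°
|D| = √(727² + 727²) ≈ 1028.1, ∠D ≈ 45.00°
|T| = 500 / 1028.1 ≈ 0.48633
Gain = 20 log₁₀(0.48633) ≈ -6.26 dB

-6.3 dB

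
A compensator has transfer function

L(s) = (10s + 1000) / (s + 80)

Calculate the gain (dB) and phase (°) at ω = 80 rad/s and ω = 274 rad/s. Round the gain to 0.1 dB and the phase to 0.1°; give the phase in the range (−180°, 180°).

ω = 80: 21.1 dB, -6.3°; ω = 274: 20.2 dB, -3.8°

Substitute s = j80:
Numerator: 10(j80) + 1000 = 1000 + j800
Denominator: (j80) + 80 = 80 + j80
|N| = √(1000² + 800²) ≈ 1280.6, ∠N ≈ 38.66°
|D| = √(80² + 80²) ≈ 113.14, ∠D ≈ 45.00°
|L| = 1280.6 / 113.14 ≈ 11.319
Gain = 20 log₁₀(11.319) ≈ 21.08 dB
∠L = 38.66° − 45.00° = -6.34°

Substitute s = j274:
Numerator: 10(j274) + 1000 = 1000 + j2740
Denominator: (j274) + 80 = 80 + j274
|N| = √(1000² + 2740²) ≈ 2916.8, ∠N ≈ 69.95°
|D| = √(80² + 274²) ≈ 285.44, ∠D ≈ 73.72°
|L| = 2916.8 / 285.44 ≈ 10.219
Gain = 20 log₁₀(10.219) ≈ 20.19 dB
∠L = 69.95° − 73.72° = -3.77°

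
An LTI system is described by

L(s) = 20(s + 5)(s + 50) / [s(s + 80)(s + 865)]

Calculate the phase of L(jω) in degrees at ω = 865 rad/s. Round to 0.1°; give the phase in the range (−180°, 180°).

-43.4°

At s = jω = j865:
zero (s+5): 5 + j865 → |·| = √(5²+865²) = √748250 ≈ 865.01, ∠ = arctan(865/5) ≈ 89.67°
zero (s+50): 50 + j865 → |·| = √(50²+865²) = √750725 ≈ 866.44, ∠ = arctan(865/50) ≈ 86.69°
pole (s+80): 80 + j865 → |·| = √(80²+865²) = √754625 ≈ 868.69, ∠ = arctan(865/80) ≈ 84.72°
pole (s+865): 865 + j865 → |·| = √(865²+865²) = √1496450 ≈ 1223.3, ∠ = arctan(865/865) ≈ 45.00°
pole at origin: |s| = 865, ∠ = 90.00° (in denominator)
∠L = 176.36° − 219.72° = -43.36°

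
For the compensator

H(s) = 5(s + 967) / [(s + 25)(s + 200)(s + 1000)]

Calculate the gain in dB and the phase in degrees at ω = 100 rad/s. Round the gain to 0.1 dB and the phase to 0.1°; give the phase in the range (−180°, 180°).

At s = jω = j100:
zero (s+967): 967 + j100 → |·| = √(967²+100²) = √945089 ≈ 972.16, ∠ = arctan(100/967) ≈ 5.90°
pole (s+25): 25 + j100 → |·| = √(25²+100²) = √10625 ≈ 103.08, ∠ = arctan(100/25) ≈ 75.96°
pole (s+200): 200 + j100 → |·| = √(200²+100²) = √50000 ≈ 223.61, ∠ = arctan(100/200) ≈ 26.57°
pole (s+1000): 1000 + j100 → |·| = √(1000²+100²) = √1010000 ≈ 1005, ∠ = arctan(100/1000) ≈ 5.71°
|H| = 5 · 972.16 / 2.3165e+07 ≈ 0.00020983
Gain = 20 log₁₀(0.00020983) ≈ -73.56 dB
∠H = 5.90° − 108.24° = -102.34°

-73.6 dB, -102.3°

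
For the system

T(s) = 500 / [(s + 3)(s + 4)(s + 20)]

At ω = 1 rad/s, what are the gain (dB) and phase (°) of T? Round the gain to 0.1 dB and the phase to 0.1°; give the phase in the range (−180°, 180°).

At s = jω = j1:
pole (s+3): 3 + j1 → |·| = √(3²+1²) = √10 ≈ 3.1623, ∠ = arctan(1/3) ≈ 18.43°
pole (s+4): 4 + j1 → |·| = √(4²+1²) = √17 ≈ 4.1231, ∠ = arctan(1/4) ≈ 14.04°
pole (s+20): 20 + j1 → |·| = √(20²+1²) = √401 ≈ 20.025, ∠ = arctan(1/20) ≈ 2.86°
|T| = 500 / 261.1 ≈ 1.915
Gain = 20 log₁₀(1.915) ≈ 5.64 dB
∠T = 0.00° − 35.33° = -35.33°

5.6 dB, -35.3°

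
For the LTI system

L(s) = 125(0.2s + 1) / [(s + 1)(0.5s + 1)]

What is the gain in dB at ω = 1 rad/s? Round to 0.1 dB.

38.1 dB

At ω = 1 rad/s:
zero (1 + j1·0.2) = 1 + j0.2 → |·| ≈ 1.0198, ∠ ≈ 11.31°
pole (1 + j1·1) = 1 + j1 → |·| ≈ 1.4142, ∠ ≈ 45.00°
pole (1 + j1·0.5) = 1 + j0.5 → |·| ≈ 1.118, ∠ ≈ 26.57°
|L| = 125 · 1.0198 / (1.4142 · 1.118) ≈ 80.625
Gain = 20 log₁₀(80.625) ≈ 38.13 dB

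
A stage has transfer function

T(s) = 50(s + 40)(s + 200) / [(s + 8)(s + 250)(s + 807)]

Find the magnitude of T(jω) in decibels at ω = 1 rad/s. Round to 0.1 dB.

At s = jω = j1:
zero (s+40): 40 + j1 → |·| = √(40²+1²) = √1601 ≈ 40.012, ∠ = arctan(1/40) ≈ 1.43°
zero (s+200): 200 + j1 → |·| = √(200²+1²) = √40001 ≈ 200, ∠ = arctan(1/200) ≈ 0.29°
pole (s+8): 8 + j1 → |·| = √(8²+1²) = √65 ≈ 8.0623, ∠ = arctan(1/8) ≈ 7.13°
pole (s+250): 250 + j1 → |·| = √(250²+1²) = √62501 ≈ 250, ∠ = arctan(1/250) ≈ 0.23°
pole (s+807): 807 + j1 → |·| = √(807²+1²) = √651250 ≈ 807, ∠ = arctan(1/807) ≈ 0.07°
|T| = 50 · 8002.4 / 1.6266e+06 ≈ 0.24599
Gain = 20 log₁₀(0.24599) ≈ -12.18 dB

-12.2 dB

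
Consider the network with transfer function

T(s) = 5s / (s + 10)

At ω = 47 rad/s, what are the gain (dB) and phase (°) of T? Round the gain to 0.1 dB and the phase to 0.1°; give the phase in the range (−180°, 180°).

At s = jω = j47:
zero at origin: s = j47 → |·| = 47, ∠ = 90.00°
pole (s+10): 10 + j47 → |·| = √(10²+47²) = √2309 ≈ 48.052, ∠ = arctan(47/10) ≈ 77.99°
|T| = 5 · 47 / 48.052 ≈ 4.8905
Gain = 20 log₁₀(4.8905) ≈ 13.79 dB
∠T = 90.00° − 77.99° = 12.01°

13.8 dB, 12.0°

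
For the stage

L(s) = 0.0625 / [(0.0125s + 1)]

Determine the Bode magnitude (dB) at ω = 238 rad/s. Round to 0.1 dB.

At ω = 238 rad/s:
pole (1 + j238·0.0125) = 1 + j2.975 → |·| ≈ 3.1386, ∠ ≈ 71.42°
|L| = 0.0625 · 1 / (3.1386) ≈ 0.019913
Gain = 20 log₁₀(0.019913) ≈ -34.02 dB

-34.0 dB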